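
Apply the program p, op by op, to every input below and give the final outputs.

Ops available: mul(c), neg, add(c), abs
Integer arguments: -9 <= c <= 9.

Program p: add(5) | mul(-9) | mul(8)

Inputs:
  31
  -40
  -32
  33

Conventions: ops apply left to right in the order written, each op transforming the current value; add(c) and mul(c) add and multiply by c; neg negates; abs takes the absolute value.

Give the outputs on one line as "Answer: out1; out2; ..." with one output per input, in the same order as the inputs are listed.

-2592; 2520; 1944; -2736

Execution, op by op:
  31 -> 36 -> -324 -> -2592
  -40 -> -35 -> 315 -> 2520
  -32 -> -27 -> 243 -> 1944
  33 -> 38 -> -342 -> -2736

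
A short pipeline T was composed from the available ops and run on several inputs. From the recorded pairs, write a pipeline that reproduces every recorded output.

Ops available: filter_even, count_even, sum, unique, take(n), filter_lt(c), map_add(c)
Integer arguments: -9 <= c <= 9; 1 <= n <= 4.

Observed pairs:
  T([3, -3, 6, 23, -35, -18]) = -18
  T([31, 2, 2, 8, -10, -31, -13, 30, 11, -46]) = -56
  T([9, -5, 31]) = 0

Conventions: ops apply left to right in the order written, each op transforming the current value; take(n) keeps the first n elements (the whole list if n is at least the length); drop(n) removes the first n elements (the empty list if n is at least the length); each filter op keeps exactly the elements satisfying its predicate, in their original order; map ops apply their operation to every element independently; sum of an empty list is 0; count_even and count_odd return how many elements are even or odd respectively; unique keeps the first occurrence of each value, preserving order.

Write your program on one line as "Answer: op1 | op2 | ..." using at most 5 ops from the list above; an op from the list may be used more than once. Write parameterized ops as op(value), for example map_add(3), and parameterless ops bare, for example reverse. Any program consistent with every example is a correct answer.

unique | filter_lt(2) | filter_even | sum

Check, running the answer program on each example:
  [3, -3, 6, 23, -35, -18] -> [3, -3, 6, 23, -35, -18] -> [-3, -35, -18] -> [-18] -> -18
  [31, 2, 2, 8, -10, -31, -13, 30, 11, -46] -> [31, 2, 8, -10, -31, -13, 30, 11, -46] -> [-10, -31, -13, -46] -> [-10, -46] -> -56
  [9, -5, 31] -> [9, -5, 31] -> [-5] -> [] -> 0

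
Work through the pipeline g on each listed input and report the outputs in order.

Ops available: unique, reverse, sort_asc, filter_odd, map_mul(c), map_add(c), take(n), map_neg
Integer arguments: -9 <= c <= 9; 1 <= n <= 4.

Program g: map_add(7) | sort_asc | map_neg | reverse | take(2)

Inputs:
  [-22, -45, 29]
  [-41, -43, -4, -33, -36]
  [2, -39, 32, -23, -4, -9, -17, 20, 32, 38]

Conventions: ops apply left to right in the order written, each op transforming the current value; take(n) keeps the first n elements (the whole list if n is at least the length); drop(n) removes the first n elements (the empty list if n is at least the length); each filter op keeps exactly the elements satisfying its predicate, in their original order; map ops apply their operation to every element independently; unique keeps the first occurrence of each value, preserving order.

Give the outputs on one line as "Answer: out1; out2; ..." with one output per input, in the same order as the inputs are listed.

Execution, op by op:
  [-22, -45, 29] -> [-15, -38, 36] -> [-38, -15, 36] -> [38, 15, -36] -> [-36, 15, 38] -> [-36, 15]
  [-41, -43, -4, -33, -36] -> [-34, -36, 3, -26, -29] -> [-36, -34, -29, -26, 3] -> [36, 34, 29, 26, -3] -> [-3, 26, 29, 34, 36] -> [-3, 26]
  [2, -39, 32, -23, -4, -9, -17, 20, 32, 38] -> [9, -32, 39, -16, 3, -2, -10, 27, 39, 45] -> [-32, -16, -10, -2, 3, 9, 27, 39, 39, 45] -> [32, 16, 10, 2, -3, -9, -27, -39, -39, -45] -> [-45, -39, -39, -27, -9, -3, 2, 10, 16, 32] -> [-45, -39]

[-36, 15]; [-3, 26]; [-45, -39]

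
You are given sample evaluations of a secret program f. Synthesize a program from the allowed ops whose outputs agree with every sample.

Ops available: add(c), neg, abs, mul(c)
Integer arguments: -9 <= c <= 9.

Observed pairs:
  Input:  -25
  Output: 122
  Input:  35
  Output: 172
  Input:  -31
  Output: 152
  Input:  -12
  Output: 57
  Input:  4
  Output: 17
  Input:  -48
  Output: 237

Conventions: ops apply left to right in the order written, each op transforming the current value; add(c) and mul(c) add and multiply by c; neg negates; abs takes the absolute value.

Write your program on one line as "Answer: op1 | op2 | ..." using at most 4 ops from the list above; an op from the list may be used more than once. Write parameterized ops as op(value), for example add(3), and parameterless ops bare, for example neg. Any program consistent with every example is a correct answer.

abs | mul(5) | add(-3)

Check, running the answer program on each example:
  -25 -> 25 -> 125 -> 122
  35 -> 35 -> 175 -> 172
  -31 -> 31 -> 155 -> 152
  -12 -> 12 -> 60 -> 57
  4 -> 4 -> 20 -> 17
  -48 -> 48 -> 240 -> 237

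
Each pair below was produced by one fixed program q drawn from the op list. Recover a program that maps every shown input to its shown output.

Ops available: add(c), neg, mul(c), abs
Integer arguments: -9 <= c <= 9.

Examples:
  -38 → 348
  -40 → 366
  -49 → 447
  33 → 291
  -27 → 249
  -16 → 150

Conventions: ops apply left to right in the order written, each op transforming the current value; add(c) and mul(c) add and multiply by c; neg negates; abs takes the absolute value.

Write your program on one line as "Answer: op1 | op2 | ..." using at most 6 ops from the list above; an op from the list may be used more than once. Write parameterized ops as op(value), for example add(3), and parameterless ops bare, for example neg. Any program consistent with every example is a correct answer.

neg | mul(-9) | neg | add(6) | abs

Check, running the answer program on each example:
  -38 -> 38 -> -342 -> 342 -> 348 -> 348
  -40 -> 40 -> -360 -> 360 -> 366 -> 366
  -49 -> 49 -> -441 -> 441 -> 447 -> 447
  33 -> -33 -> 297 -> -297 -> -291 -> 291
  -27 -> 27 -> -243 -> 243 -> 249 -> 249
  -16 -> 16 -> -144 -> 144 -> 150 -> 150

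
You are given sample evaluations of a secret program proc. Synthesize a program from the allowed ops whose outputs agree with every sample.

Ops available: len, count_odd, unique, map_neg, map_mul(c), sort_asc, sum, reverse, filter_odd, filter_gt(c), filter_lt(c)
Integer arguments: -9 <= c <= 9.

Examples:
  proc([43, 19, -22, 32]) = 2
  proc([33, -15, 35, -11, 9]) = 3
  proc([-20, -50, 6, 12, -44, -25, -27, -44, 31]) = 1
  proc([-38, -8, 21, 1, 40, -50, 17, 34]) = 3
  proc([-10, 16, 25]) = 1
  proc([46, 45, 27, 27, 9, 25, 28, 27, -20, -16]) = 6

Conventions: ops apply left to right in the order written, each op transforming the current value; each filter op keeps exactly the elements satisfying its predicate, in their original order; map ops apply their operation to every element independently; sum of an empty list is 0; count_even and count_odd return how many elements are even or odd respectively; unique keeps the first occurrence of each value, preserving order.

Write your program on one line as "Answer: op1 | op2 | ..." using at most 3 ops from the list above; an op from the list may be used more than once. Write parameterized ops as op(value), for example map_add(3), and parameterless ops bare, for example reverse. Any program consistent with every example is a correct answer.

filter_gt(-6) | count_odd

Check, running the answer program on each example:
  [43, 19, -22, 32] -> [43, 19, 32] -> 2
  [33, -15, 35, -11, 9] -> [33, 35, 9] -> 3
  [-20, -50, 6, 12, -44, -25, -27, -44, 31] -> [6, 12, 31] -> 1
  [-38, -8, 21, 1, 40, -50, 17, 34] -> [21, 1, 40, 17, 34] -> 3
  [-10, 16, 25] -> [16, 25] -> 1
  [46, 45, 27, 27, 9, 25, 28, 27, -20, -16] -> [46, 45, 27, 27, 9, 25, 28, 27] -> 6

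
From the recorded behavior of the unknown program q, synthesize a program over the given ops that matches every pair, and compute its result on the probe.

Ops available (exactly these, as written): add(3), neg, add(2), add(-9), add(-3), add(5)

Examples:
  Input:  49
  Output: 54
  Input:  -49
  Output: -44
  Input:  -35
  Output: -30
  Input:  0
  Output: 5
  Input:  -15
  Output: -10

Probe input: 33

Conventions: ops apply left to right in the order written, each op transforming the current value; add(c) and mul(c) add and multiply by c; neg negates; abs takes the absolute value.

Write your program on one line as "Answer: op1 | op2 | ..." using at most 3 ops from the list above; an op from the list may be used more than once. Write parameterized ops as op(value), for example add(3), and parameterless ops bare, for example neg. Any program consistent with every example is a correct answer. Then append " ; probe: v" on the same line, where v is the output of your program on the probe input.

add(2) | add(3) ; probe: 38

Check, running the answer program on each example:
  49 -> 51 -> 54
  -49 -> -47 -> -44
  -35 -> -33 -> -30
  0 -> 2 -> 5
  -15 -> -13 -> -10
  probe: 33 -> 35 -> 38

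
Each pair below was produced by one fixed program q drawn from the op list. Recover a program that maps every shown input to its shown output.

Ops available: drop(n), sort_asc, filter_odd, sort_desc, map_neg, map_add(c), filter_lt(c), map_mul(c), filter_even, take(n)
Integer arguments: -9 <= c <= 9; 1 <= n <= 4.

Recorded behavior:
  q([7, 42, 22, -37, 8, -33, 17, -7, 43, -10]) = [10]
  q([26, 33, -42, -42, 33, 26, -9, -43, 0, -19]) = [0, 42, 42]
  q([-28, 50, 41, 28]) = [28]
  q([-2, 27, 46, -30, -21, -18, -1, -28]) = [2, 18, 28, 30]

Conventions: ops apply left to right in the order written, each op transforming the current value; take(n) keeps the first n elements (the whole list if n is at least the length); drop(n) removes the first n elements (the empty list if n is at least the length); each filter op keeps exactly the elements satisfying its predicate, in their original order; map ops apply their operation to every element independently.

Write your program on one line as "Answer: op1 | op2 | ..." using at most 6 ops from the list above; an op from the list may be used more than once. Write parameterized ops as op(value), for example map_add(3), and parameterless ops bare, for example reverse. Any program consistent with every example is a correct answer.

filter_lt(6) | sort_asc | filter_even | sort_desc | map_neg

Check, running the answer program on each example:
  [7, 42, 22, -37, 8, -33, 17, -7, 43, -10] -> [-37, -33, -7, -10] -> [-37, -33, -10, -7] -> [-10] -> [-10] -> [10]
  [26, 33, -42, -42, 33, 26, -9, -43, 0, -19] -> [-42, -42, -9, -43, 0, -19] -> [-43, -42, -42, -19, -9, 0] -> [-42, -42, 0] -> [0, -42, -42] -> [0, 42, 42]
  [-28, 50, 41, 28] -> [-28] -> [-28] -> [-28] -> [-28] -> [28]
  [-2, 27, 46, -30, -21, -18, -1, -28] -> [-2, -30, -21, -18, -1, -28] -> [-30, -28, -21, -18, -2, -1] -> [-30, -28, -18, -2] -> [-2, -18, -28, -30] -> [2, 18, 28, 30]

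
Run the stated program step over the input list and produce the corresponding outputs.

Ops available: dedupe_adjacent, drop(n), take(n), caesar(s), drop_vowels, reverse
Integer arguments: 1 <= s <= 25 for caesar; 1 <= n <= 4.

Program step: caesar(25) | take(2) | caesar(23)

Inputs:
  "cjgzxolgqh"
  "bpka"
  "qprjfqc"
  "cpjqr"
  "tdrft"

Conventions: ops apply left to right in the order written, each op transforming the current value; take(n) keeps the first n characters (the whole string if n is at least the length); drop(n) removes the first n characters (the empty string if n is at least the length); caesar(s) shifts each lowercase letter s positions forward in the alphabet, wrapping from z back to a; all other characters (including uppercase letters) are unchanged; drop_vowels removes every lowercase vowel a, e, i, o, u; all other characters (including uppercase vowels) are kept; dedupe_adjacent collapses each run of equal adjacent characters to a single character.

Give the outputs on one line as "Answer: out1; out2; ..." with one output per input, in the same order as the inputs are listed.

"yf"; "xl"; "ml"; "yl"; "pz"

Execution, op by op:
  "cjgzxolgqh" -> "bifywnkfpg" -> "bi" -> "yf"
  "bpka" -> "aojz" -> "ao" -> "xl"
  "qprjfqc" -> "poqiepb" -> "po" -> "ml"
  "cpjqr" -> "boipq" -> "bo" -> "yl"
  "tdrft" -> "scqes" -> "sc" -> "pz"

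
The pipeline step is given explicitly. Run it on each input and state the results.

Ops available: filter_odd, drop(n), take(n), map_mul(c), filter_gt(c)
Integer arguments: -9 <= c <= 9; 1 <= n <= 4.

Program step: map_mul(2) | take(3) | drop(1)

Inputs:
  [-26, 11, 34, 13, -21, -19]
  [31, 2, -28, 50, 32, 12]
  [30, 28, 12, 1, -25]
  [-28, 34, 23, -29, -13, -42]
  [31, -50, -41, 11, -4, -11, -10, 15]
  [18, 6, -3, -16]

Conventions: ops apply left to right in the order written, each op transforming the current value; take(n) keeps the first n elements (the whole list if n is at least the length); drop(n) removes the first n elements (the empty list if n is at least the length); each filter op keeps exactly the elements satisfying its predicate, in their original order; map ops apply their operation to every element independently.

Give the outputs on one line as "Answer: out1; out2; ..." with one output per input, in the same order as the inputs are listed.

[22, 68]; [4, -56]; [56, 24]; [68, 46]; [-100, -82]; [12, -6]

Execution, op by op:
  [-26, 11, 34, 13, -21, -19] -> [-52, 22, 68, 26, -42, -38] -> [-52, 22, 68] -> [22, 68]
  [31, 2, -28, 50, 32, 12] -> [62, 4, -56, 100, 64, 24] -> [62, 4, -56] -> [4, -56]
  [30, 28, 12, 1, -25] -> [60, 56, 24, 2, -50] -> [60, 56, 24] -> [56, 24]
  [-28, 34, 23, -29, -13, -42] -> [-56, 68, 46, -58, -26, -84] -> [-56, 68, 46] -> [68, 46]
  [31, -50, -41, 11, -4, -11, -10, 15] -> [62, -100, -82, 22, -8, -22, -20, 30] -> [62, -100, -82] -> [-100, -82]
  [18, 6, -3, -16] -> [36, 12, -6, -32] -> [36, 12, -6] -> [12, -6]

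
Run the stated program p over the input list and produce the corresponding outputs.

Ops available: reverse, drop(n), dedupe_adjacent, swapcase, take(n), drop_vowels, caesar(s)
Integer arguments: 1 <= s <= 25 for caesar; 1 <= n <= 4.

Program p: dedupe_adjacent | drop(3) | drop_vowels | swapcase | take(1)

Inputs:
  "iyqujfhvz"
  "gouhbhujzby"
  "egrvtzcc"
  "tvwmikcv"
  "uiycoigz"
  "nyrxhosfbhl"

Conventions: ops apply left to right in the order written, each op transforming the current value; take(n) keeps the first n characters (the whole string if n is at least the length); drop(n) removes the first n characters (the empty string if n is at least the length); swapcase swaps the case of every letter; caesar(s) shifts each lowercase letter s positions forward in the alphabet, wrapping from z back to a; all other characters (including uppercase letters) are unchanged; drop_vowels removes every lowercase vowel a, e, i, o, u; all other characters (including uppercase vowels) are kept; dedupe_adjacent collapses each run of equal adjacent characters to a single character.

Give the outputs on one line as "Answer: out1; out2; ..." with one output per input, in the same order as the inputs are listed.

Execution, op by op:
  "iyqujfhvz" -> "iyqujfhvz" -> "ujfhvz" -> "jfhvz" -> "JFHVZ" -> "J"
  "gouhbhujzby" -> "gouhbhujzby" -> "hbhujzby" -> "hbhjzby" -> "HBHJZBY" -> "H"
  "egrvtzcc" -> "egrvtzc" -> "vtzc" -> "vtzc" -> "VTZC" -> "V"
  "tvwmikcv" -> "tvwmikcv" -> "mikcv" -> "mkcv" -> "MKCV" -> "M"
  "uiycoigz" -> "uiycoigz" -> "coigz" -> "cgz" -> "CGZ" -> "C"
  "nyrxhosfbhl" -> "nyrxhosfbhl" -> "xhosfbhl" -> "xhsfbhl" -> "XHSFBHL" -> "X"

"J"; "H"; "V"; "M"; "C"; "X"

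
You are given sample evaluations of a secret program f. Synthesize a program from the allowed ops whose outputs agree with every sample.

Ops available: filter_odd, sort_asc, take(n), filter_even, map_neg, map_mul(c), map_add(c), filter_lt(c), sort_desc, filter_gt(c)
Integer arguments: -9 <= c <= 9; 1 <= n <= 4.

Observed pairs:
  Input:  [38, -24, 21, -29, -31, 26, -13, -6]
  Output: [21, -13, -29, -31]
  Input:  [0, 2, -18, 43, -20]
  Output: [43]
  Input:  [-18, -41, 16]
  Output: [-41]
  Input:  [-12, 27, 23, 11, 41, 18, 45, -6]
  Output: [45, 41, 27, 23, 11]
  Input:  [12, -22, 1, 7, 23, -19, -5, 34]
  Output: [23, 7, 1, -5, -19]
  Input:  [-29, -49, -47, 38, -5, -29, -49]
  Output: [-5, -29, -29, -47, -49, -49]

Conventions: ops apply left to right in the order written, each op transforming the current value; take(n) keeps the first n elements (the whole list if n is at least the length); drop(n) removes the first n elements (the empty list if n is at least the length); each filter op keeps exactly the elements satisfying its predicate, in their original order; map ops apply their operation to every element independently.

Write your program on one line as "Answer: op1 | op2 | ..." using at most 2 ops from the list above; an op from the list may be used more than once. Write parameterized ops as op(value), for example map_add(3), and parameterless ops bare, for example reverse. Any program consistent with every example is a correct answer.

filter_odd | sort_desc

Check, running the answer program on each example:
  [38, -24, 21, -29, -31, 26, -13, -6] -> [21, -29, -31, -13] -> [21, -13, -29, -31]
  [0, 2, -18, 43, -20] -> [43] -> [43]
  [-18, -41, 16] -> [-41] -> [-41]
  [-12, 27, 23, 11, 41, 18, 45, -6] -> [27, 23, 11, 41, 45] -> [45, 41, 27, 23, 11]
  [12, -22, 1, 7, 23, -19, -5, 34] -> [1, 7, 23, -19, -5] -> [23, 7, 1, -5, -19]
  [-29, -49, -47, 38, -5, -29, -49] -> [-29, -49, -47, -5, -29, -49] -> [-5, -29, -29, -47, -49, -49]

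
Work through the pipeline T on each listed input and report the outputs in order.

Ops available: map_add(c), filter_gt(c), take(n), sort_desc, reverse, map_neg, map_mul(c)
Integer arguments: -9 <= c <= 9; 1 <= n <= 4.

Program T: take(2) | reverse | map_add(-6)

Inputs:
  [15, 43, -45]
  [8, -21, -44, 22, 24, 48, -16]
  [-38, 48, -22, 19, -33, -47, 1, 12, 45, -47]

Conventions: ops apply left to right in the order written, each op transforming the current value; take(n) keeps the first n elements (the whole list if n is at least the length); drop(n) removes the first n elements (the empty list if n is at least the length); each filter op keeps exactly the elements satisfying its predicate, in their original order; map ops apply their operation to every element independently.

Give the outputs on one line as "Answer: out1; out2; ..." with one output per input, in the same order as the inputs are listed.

[37, 9]; [-27, 2]; [42, -44]

Execution, op by op:
  [15, 43, -45] -> [15, 43] -> [43, 15] -> [37, 9]
  [8, -21, -44, 22, 24, 48, -16] -> [8, -21] -> [-21, 8] -> [-27, 2]
  [-38, 48, -22, 19, -33, -47, 1, 12, 45, -47] -> [-38, 48] -> [48, -38] -> [42, -44]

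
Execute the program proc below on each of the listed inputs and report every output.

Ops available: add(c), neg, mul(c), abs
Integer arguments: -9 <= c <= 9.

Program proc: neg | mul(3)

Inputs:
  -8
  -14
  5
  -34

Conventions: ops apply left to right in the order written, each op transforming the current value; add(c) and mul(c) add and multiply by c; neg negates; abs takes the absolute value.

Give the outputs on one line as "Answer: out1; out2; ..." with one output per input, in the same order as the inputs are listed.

24; 42; -15; 102

Execution, op by op:
  -8 -> 8 -> 24
  -14 -> 14 -> 42
  5 -> -5 -> -15
  -34 -> 34 -> 102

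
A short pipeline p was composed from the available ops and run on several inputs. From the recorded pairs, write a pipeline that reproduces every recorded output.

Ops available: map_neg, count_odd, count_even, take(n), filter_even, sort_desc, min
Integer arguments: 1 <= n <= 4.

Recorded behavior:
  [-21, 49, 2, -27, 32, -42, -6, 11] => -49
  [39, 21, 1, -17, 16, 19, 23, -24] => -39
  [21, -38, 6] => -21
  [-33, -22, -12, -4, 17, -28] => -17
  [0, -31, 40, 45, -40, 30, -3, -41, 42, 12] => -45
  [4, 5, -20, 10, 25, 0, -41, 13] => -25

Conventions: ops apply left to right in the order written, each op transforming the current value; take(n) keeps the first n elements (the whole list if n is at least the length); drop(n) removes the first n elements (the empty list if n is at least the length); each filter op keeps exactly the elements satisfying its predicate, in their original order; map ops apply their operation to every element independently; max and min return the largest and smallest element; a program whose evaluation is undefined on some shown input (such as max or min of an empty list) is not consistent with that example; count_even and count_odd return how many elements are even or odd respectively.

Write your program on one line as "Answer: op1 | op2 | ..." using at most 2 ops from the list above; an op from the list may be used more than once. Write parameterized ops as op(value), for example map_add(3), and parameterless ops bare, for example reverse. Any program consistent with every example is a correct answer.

map_neg | min

Check, running the answer program on each example:
  [-21, 49, 2, -27, 32, -42, -6, 11] -> [21, -49, -2, 27, -32, 42, 6, -11] -> -49
  [39, 21, 1, -17, 16, 19, 23, -24] -> [-39, -21, -1, 17, -16, -19, -23, 24] -> -39
  [21, -38, 6] -> [-21, 38, -6] -> -21
  [-33, -22, -12, -4, 17, -28] -> [33, 22, 12, 4, -17, 28] -> -17
  [0, -31, 40, 45, -40, 30, -3, -41, 42, 12] -> [0, 31, -40, -45, 40, -30, 3, 41, -42, -12] -> -45
  [4, 5, -20, 10, 25, 0, -41, 13] -> [-4, -5, 20, -10, -25, 0, 41, -13] -> -25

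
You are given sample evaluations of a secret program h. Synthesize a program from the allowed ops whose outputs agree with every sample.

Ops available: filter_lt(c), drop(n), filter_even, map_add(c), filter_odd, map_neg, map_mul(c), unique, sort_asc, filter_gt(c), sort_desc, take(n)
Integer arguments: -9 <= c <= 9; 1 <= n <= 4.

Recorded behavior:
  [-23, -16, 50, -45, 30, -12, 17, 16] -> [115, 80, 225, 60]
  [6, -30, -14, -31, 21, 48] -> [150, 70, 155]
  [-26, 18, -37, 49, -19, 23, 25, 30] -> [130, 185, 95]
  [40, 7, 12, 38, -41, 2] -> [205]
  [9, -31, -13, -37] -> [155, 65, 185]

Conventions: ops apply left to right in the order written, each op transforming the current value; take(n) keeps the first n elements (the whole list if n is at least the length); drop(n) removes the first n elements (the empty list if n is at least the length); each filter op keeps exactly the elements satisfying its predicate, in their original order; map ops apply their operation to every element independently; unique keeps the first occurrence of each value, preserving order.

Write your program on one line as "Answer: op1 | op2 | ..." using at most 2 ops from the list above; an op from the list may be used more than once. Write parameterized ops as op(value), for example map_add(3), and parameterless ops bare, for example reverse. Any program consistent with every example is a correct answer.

filter_lt(0) | map_mul(-5)

Check, running the answer program on each example:
  [-23, -16, 50, -45, 30, -12, 17, 16] -> [-23, -16, -45, -12] -> [115, 80, 225, 60]
  [6, -30, -14, -31, 21, 48] -> [-30, -14, -31] -> [150, 70, 155]
  [-26, 18, -37, 49, -19, 23, 25, 30] -> [-26, -37, -19] -> [130, 185, 95]
  [40, 7, 12, 38, -41, 2] -> [-41] -> [205]
  [9, -31, -13, -37] -> [-31, -13, -37] -> [155, 65, 185]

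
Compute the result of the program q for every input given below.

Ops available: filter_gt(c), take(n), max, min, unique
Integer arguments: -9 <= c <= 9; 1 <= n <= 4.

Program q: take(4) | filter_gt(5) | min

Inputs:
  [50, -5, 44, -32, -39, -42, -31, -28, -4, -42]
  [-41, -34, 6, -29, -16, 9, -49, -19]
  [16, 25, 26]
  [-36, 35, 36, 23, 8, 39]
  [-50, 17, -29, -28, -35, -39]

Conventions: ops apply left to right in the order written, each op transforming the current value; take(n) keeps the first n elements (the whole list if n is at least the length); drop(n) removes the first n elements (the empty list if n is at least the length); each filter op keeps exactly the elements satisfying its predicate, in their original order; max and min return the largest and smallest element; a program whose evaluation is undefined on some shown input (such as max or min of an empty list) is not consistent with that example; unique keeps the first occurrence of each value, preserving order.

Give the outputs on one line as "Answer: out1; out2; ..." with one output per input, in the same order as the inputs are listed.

44; 6; 16; 23; 17

Execution, op by op:
  [50, -5, 44, -32, -39, -42, -31, -28, -4, -42] -> [50, -5, 44, -32] -> [50, 44] -> 44
  [-41, -34, 6, -29, -16, 9, -49, -19] -> [-41, -34, 6, -29] -> [6] -> 6
  [16, 25, 26] -> [16, 25, 26] -> [16, 25, 26] -> 16
  [-36, 35, 36, 23, 8, 39] -> [-36, 35, 36, 23] -> [35, 36, 23] -> 23
  [-50, 17, -29, -28, -35, -39] -> [-50, 17, -29, -28] -> [17] -> 17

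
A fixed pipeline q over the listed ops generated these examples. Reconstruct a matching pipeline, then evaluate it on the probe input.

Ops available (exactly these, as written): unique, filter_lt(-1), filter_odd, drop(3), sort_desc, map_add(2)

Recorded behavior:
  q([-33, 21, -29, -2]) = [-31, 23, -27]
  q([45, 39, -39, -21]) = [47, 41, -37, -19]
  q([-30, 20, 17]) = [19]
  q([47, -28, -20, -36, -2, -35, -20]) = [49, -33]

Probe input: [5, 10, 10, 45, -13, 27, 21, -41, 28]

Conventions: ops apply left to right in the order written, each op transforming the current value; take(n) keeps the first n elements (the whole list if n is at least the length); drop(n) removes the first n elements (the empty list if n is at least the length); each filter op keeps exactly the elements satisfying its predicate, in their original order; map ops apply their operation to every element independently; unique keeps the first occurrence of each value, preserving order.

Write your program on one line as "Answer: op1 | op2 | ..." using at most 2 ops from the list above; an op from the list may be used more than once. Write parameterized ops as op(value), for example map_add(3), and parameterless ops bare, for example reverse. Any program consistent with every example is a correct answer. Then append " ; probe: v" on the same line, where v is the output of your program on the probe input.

map_add(2) | filter_odd ; probe: [7, 47, -11, 29, 23, -39]

Check, running the answer program on each example:
  [-33, 21, -29, -2] -> [-31, 23, -27, 0] -> [-31, 23, -27]
  [45, 39, -39, -21] -> [47, 41, -37, -19] -> [47, 41, -37, -19]
  [-30, 20, 17] -> [-28, 22, 19] -> [19]
  [47, -28, -20, -36, -2, -35, -20] -> [49, -26, -18, -34, 0, -33, -18] -> [49, -33]
  probe: [5, 10, 10, 45, -13, 27, 21, -41, 28] -> [7, 12, 12, 47, -11, 29, 23, -39, 30] -> [7, 47, -11, 29, 23, -39]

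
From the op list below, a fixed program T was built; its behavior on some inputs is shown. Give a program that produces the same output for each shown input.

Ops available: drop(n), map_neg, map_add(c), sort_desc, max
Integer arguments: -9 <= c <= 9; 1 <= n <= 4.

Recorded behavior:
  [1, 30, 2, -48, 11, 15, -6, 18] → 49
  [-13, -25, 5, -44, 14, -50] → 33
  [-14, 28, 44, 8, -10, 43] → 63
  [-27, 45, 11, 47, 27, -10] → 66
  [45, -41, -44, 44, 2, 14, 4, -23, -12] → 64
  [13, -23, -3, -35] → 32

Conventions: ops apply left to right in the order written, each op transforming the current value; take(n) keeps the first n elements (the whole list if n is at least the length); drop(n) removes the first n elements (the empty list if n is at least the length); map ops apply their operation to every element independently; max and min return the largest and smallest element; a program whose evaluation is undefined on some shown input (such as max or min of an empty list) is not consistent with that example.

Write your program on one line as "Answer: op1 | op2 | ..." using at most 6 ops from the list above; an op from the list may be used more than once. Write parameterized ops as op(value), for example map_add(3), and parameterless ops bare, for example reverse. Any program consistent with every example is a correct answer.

map_add(6) | sort_desc | map_add(7) | map_add(6) | max

Check, running the answer program on each example:
  [1, 30, 2, -48, 11, 15, -6, 18] -> [7, 36, 8, -42, 17, 21, 0, 24] -> [36, 24, 21, 17, 8, 7, 0, -42] -> [43, 31, 28, 24, 15, 14, 7, -35] -> [49, 37, 34, 30, 21, 20, 13, -29] -> 49
  [-13, -25, 5, -44, 14, -50] -> [-7, -19, 11, -38, 20, -44] -> [20, 11, -7, -19, -38, -44] -> [27, 18, 0, -12, -31, -37] -> [33, 24, 6, -6, -25, -31] -> 33
  [-14, 28, 44, 8, -10, 43] -> [-8, 34, 50, 14, -4, 49] -> [50, 49, 34, 14, -4, -8] -> [57, 56, 41, 21, 3, -1] -> [63, 62, 47, 27, 9, 5] -> 63
  [-27, 45, 11, 47, 27, -10] -> [-21, 51, 17, 53, 33, -4] -> [53, 51, 33, 17, -4, -21] -> [60, 58, 40, 24, 3, -14] -> [66, 64, 46, 30, 9, -8] -> 66
  [45, -41, -44, 44, 2, 14, 4, -23, -12] -> [51, -35, -38, 50, 8, 20, 10, -17, -6] -> [51, 50, 20, 10, 8, -6, -17, -35, -38] -> [58, 57, 27, 17, 15, 1, -10, -28, -31] -> [64, 63, 33, 23, 21, 7, -4, -22, -25] -> 64
  [13, -23, -3, -35] -> [19, -17, 3, -29] -> [19, 3, -17, -29] -> [26, 10, -10, -22] -> [32, 16, -4, -16] -> 32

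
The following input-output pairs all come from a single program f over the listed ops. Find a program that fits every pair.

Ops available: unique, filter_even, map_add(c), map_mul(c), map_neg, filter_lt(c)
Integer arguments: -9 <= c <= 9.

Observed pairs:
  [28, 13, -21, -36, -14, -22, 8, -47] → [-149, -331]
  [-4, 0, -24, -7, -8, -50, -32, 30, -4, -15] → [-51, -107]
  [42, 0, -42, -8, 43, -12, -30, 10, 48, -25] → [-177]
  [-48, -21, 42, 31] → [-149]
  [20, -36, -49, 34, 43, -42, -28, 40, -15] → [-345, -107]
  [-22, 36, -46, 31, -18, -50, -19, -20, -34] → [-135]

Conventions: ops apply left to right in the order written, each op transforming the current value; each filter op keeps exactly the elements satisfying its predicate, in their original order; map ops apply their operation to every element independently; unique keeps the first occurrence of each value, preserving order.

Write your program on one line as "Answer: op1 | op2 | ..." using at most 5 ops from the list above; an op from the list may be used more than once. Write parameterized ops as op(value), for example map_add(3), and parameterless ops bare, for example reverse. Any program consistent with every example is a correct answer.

map_mul(7) | map_add(3) | filter_even | filter_lt(9) | map_add(-5)

Check, running the answer program on each example:
  [28, 13, -21, -36, -14, -22, 8, -47] -> [196, 91, -147, -252, -98, -154, 56, -329] -> [199, 94, -144, -249, -95, -151, 59, -326] -> [94, -144, -326] -> [-144, -326] -> [-149, -331]
  [-4, 0, -24, -7, -8, -50, -32, 30, -4, -15] -> [-28, 0, -168, -49, -56, -350, -224, 210, -28, -105] -> [-25, 3, -165, -46, -53, -347, -221, 213, -25, -102] -> [-46, -102] -> [-46, -102] -> [-51, -107]
  [42, 0, -42, -8, 43, -12, -30, 10, 48, -25] -> [294, 0, -294, -56, 301, -84, -210, 70, 336, -175] -> [297, 3, -291, -53, 304, -81, -207, 73, 339, -172] -> [304, -172] -> [-172] -> [-177]
  [-48, -21, 42, 31] -> [-336, -147, 294, 217] -> [-333, -144, 297, 220] -> [-144, 220] -> [-144] -> [-149]
  [20, -36, -49, 34, 43, -42, -28, 40, -15] -> [140, -252, -343, 238, 301, -294, -196, 280, -105] -> [143, -249, -340, 241, 304, -291, -193, 283, -102] -> [-340, 304, -102] -> [-340, -102] -> [-345, -107]
  [-22, 36, -46, 31, -18, -50, -19, -20, -34] -> [-154, 252, -322, 217, -126, -350, -133, -140, -238] -> [-151, 255, -319, 220, -123, -347, -130, -137, -235] -> [220, -130] -> [-130] -> [-135]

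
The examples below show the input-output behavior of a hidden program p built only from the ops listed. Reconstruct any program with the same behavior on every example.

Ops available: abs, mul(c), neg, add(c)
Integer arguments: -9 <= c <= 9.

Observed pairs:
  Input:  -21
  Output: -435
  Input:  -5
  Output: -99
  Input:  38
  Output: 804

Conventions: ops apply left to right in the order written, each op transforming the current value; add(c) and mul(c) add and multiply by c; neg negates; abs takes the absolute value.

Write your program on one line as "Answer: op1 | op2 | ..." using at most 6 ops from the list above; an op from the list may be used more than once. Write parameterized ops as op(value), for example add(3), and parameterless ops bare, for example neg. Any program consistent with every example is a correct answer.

neg | mul(-7) | add(-1) | neg | add(-3) | mul(-3)

Check, running the answer program on each example:
  -21 -> 21 -> -147 -> -148 -> 148 -> 145 -> -435
  -5 -> 5 -> -35 -> -36 -> 36 -> 33 -> -99
  38 -> -38 -> 266 -> 265 -> -265 -> -268 -> 804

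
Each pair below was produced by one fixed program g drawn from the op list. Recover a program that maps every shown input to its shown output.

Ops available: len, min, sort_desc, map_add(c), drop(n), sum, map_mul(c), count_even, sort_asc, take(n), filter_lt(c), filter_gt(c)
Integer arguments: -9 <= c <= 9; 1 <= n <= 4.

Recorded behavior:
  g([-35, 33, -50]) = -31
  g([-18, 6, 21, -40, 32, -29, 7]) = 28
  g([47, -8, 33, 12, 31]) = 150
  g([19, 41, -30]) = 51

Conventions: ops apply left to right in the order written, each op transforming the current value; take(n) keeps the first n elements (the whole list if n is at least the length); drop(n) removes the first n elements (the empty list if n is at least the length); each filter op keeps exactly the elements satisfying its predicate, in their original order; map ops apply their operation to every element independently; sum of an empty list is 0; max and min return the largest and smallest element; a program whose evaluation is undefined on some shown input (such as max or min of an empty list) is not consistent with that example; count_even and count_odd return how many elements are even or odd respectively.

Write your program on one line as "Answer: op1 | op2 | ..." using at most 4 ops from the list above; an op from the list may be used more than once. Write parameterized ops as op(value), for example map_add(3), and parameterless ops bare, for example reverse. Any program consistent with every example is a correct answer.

sort_desc | map_add(7) | sort_asc | sum

Check, running the answer program on each example:
  [-35, 33, -50] -> [33, -35, -50] -> [40, -28, -43] -> [-43, -28, 40] -> -31
  [-18, 6, 21, -40, 32, -29, 7] -> [32, 21, 7, 6, -18, -29, -40] -> [39, 28, 14, 13, -11, -22, -33] -> [-33, -22, -11, 13, 14, 28, 39] -> 28
  [47, -8, 33, 12, 31] -> [47, 33, 31, 12, -8] -> [54, 40, 38, 19, -1] -> [-1, 19, 38, 40, 54] -> 150
  [19, 41, -30] -> [41, 19, -30] -> [48, 26, -23] -> [-23, 26, 48] -> 51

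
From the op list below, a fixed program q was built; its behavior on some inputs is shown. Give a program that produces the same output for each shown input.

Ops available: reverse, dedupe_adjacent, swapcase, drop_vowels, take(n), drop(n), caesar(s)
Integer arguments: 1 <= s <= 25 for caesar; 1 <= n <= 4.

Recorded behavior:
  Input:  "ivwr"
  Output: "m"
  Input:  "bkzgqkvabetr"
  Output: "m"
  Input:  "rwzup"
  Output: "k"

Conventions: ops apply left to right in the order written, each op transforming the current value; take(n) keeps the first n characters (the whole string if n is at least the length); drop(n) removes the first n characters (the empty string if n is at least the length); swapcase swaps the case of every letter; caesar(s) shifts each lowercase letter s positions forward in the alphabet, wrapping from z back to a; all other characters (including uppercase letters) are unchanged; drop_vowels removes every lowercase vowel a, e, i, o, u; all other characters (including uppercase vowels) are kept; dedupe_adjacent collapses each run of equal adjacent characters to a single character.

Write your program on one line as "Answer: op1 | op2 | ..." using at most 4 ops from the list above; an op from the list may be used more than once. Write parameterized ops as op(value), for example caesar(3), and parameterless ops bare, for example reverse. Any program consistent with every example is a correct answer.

drop_vowels | reverse | take(1) | caesar(21)

Check, running the answer program on each example:
  "ivwr" -> "vwr" -> "rwv" -> "r" -> "m"
  "bkzgqkvabetr" -> "bkzgqkvbtr" -> "rtbvkqgzkb" -> "r" -> "m"
  "rwzup" -> "rwzp" -> "pzwr" -> "p" -> "k"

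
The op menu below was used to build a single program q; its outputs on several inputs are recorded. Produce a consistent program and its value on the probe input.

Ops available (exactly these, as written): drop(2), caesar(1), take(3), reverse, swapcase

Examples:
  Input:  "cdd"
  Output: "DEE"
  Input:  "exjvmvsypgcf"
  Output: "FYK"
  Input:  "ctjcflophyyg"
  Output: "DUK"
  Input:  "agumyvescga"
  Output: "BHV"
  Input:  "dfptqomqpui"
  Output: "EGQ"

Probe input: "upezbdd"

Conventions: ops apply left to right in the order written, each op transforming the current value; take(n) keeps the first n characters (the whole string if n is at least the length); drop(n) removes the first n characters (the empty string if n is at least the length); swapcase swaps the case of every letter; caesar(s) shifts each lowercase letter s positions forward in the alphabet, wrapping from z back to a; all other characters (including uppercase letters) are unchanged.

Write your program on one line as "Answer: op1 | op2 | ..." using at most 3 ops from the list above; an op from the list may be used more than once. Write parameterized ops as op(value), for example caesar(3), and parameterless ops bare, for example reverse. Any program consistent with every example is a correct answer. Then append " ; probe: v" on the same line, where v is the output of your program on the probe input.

caesar(1) | swapcase | take(3) ; probe: "VQF"

Check, running the answer program on each example:
  "cdd" -> "dee" -> "DEE" -> "DEE"
  "exjvmvsypgcf" -> "fykwnwtzqhdg" -> "FYKWNWTZQHDG" -> "FYK"
  "ctjcflophyyg" -> "dukdgmpqizzh" -> "DUKDGMPQIZZH" -> "DUK"
  "agumyvescga" -> "bhvnzwftdhb" -> "BHVNZWFTDHB" -> "BHV"
  "dfptqomqpui" -> "egqurpnrqvj" -> "EGQURPNRQVJ" -> "EGQ"
  probe: "upezbdd" -> "vqfacee" -> "VQFACEE" -> "VQF"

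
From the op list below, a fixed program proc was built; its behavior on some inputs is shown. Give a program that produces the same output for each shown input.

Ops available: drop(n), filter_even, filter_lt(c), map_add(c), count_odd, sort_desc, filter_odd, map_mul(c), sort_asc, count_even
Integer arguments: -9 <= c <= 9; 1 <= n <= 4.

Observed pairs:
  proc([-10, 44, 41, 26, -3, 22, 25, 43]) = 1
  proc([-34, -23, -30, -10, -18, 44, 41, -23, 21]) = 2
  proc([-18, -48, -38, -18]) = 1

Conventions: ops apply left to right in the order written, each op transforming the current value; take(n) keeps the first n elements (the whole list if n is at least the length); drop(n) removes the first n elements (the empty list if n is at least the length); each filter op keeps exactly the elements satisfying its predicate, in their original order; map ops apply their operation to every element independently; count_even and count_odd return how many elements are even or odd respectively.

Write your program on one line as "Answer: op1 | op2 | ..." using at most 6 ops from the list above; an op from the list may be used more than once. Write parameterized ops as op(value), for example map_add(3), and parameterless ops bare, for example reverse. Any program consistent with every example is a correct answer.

filter_even | drop(3) | sort_desc | map_mul(-2) | count_even

Check, running the answer program on each example:
  [-10, 44, 41, 26, -3, 22, 25, 43] -> [-10, 44, 26, 22] -> [22] -> [22] -> [-44] -> 1
  [-34, -23, -30, -10, -18, 44, 41, -23, 21] -> [-34, -30, -10, -18, 44] -> [-18, 44] -> [44, -18] -> [-88, 36] -> 2
  [-18, -48, -38, -18] -> [-18, -48, -38, -18] -> [-18] -> [-18] -> [36] -> 1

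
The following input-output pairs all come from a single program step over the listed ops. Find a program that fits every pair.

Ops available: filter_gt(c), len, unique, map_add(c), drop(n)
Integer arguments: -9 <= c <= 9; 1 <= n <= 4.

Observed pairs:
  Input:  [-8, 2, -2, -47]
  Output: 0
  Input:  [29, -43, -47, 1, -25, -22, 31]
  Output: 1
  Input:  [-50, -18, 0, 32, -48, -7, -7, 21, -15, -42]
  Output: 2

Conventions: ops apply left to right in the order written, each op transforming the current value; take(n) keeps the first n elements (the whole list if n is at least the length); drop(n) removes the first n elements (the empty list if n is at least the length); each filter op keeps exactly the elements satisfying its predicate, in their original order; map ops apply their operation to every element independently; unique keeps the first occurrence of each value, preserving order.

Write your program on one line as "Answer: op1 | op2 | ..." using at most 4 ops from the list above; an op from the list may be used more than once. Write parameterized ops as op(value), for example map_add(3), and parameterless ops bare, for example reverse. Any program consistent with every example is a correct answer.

drop(3) | filter_gt(2) | map_add(-3) | len

Check, running the answer program on each example:
  [-8, 2, -2, -47] -> [-47] -> [] -> [] -> 0
  [29, -43, -47, 1, -25, -22, 31] -> [1, -25, -22, 31] -> [31] -> [28] -> 1
  [-50, -18, 0, 32, -48, -7, -7, 21, -15, -42] -> [32, -48, -7, -7, 21, -15, -42] -> [32, 21] -> [29, 18] -> 2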